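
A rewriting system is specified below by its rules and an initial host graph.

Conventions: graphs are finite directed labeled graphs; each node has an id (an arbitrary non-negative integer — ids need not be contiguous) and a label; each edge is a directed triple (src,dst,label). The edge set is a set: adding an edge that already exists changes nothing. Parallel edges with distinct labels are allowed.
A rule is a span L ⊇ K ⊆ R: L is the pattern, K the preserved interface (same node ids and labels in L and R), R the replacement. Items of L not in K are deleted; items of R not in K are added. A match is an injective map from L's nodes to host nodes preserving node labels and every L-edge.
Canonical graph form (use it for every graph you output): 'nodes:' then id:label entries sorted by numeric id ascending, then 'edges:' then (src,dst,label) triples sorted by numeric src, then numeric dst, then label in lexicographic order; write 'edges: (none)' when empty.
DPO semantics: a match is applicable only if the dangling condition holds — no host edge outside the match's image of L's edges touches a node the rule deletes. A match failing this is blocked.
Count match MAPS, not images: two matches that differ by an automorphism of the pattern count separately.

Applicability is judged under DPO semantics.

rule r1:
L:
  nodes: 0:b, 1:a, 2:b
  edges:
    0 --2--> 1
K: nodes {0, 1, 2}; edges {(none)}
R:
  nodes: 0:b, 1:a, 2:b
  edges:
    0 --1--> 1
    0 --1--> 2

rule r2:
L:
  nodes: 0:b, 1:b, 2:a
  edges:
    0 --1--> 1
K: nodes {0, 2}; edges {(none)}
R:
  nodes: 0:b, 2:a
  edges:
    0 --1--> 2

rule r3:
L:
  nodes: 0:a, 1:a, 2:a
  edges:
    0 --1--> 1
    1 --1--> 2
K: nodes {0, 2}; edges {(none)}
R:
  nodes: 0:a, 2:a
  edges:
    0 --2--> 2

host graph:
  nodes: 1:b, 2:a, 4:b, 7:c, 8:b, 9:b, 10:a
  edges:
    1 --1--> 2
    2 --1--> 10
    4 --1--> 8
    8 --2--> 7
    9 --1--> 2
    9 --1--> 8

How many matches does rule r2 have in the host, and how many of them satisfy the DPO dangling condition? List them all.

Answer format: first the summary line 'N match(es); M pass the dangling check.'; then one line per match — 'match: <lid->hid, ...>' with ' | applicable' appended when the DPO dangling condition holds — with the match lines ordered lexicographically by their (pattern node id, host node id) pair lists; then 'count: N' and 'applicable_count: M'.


4 match(es); 0 pass the dangling check.
match: 0->4, 1->8, 2->2
match: 0->4, 1->8, 2->10
match: 0->9, 1->8, 2->2
match: 0->9, 1->8, 2->10
count: 4
applicable_count: 0


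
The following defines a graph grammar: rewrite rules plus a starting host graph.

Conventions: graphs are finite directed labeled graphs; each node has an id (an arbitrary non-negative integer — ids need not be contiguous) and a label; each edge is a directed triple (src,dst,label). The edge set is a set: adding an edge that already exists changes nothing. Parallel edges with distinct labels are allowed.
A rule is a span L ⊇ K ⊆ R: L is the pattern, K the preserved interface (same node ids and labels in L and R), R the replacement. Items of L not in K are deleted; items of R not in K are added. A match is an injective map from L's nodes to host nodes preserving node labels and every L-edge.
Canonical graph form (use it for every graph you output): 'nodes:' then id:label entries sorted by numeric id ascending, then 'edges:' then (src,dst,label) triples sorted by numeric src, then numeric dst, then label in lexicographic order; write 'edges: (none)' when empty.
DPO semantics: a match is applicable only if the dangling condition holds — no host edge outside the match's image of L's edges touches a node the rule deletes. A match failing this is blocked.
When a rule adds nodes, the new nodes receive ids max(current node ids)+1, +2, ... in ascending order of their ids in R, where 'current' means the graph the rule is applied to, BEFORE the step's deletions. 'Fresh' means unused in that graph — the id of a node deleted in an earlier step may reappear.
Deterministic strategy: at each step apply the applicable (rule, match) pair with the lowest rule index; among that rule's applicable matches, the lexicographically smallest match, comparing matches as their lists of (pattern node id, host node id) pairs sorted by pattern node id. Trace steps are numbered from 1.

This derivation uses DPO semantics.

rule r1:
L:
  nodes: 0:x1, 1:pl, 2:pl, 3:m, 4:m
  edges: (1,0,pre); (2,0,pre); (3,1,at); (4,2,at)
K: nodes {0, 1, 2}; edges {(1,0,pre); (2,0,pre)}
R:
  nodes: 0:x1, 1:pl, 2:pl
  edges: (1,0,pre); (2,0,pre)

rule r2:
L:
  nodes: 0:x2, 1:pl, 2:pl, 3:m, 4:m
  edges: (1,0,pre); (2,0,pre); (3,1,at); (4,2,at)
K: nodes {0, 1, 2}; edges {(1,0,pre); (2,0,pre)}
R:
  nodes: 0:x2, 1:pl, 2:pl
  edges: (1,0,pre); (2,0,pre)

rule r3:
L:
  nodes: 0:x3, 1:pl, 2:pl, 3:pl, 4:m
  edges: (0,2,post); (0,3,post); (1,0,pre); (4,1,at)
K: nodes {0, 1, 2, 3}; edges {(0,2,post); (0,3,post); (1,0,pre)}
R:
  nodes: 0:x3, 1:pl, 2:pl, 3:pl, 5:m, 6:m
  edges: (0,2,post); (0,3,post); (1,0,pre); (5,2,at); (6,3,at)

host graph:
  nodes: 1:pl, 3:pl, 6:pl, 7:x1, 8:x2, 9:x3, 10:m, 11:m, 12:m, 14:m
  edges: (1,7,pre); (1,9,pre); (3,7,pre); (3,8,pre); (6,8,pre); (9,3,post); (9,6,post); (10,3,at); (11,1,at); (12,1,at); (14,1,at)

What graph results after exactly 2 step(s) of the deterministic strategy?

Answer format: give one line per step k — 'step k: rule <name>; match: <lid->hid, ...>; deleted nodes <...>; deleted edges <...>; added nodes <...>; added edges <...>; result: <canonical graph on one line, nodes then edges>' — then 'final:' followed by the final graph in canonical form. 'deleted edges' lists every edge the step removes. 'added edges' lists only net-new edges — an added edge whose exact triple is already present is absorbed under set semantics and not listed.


step 1: rule r1; match: 0->7, 1->1, 2->3, 3->11, 4->10; deleted nodes 10, 11; deleted edges (10,3,at); (11,1,at); added nodes (none); added edges (none); result: nodes: 1:pl, 3:pl, 6:pl, 7:x1, 8:x2, 9:x3, 12:m, 14:m edges: (1,7,pre); (1,9,pre); (3,7,pre); (3,8,pre); (6,8,pre); (9,3,post); (9,6,post); (12,1,at); (14,1,at)
step 2: rule r3; match: 0->9, 1->1, 2->3, 3->6, 4->12; deleted nodes 12; deleted edges (12,1,at); added nodes 15, 16; added edges (15,3,at); (16,6,at); result: nodes: 1:pl, 3:pl, 6:pl, 7:x1, 8:x2, 9:x3, 14:m, 15:m, 16:m edges: (1,7,pre); (1,9,pre); (3,7,pre); (3,8,pre); (6,8,pre); (9,3,post); (9,6,post); (14,1,at); (15,3,at); (16,6,at)
final:
nodes: 1:pl, 3:pl, 6:pl, 7:x1, 8:x2, 9:x3, 14:m, 15:m, 16:m
edges: (1,7,pre); (1,9,pre); (3,7,pre); (3,8,pre); (6,8,pre); (9,3,post); (9,6,post); (14,1,at); (15,3,at); (16,6,at)


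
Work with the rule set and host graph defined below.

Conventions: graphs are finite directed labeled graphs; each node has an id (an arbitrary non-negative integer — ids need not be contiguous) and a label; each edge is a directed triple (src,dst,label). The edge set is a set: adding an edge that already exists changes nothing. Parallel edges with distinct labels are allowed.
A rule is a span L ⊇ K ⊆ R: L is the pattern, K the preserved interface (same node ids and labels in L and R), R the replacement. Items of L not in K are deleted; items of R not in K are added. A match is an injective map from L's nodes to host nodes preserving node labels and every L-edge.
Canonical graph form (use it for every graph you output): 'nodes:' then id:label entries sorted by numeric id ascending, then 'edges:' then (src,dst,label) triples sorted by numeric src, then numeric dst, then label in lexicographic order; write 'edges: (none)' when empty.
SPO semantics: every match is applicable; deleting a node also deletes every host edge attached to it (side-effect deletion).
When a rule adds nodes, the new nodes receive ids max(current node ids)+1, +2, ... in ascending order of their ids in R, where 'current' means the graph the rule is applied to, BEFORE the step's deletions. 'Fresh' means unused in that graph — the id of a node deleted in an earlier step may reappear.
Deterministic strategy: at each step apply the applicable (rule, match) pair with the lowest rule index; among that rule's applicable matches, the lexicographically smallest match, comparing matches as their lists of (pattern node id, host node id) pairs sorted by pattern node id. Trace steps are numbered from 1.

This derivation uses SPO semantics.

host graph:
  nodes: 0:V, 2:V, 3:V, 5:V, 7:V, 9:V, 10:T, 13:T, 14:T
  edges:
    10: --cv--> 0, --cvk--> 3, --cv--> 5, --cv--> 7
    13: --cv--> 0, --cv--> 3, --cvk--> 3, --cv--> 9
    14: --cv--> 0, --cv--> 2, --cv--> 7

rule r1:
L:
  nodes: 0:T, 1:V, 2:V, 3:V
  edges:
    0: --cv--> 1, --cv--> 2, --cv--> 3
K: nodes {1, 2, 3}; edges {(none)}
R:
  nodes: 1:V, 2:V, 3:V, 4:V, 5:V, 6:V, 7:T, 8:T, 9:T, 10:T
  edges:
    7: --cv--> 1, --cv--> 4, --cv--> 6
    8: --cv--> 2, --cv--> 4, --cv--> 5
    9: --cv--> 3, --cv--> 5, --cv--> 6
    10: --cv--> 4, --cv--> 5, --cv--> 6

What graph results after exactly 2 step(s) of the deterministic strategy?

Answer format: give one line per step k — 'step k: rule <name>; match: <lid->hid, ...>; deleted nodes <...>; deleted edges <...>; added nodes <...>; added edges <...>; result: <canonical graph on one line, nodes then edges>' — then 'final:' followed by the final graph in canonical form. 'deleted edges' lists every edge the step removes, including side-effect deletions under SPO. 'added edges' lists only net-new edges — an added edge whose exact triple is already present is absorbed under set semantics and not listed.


step 1: rule r1; match: 0->10, 1->0, 2->5, 3->7; deleted nodes 10; deleted edges (10,0,cv); (10,3,cvk); (10,5,cv); (10,7,cv); added nodes 15, 16, 17, 18, 19, 20, 21; added edges (18,0,cv); (18,15,cv); (18,17,cv); (19,5,cv); (19,15,cv); (19,16,cv); (20,7,cv); (20,16,cv); (20,17,cv); (21,15,cv); (21,16,cv); (21,17,cv); result: nodes: 0:V, 2:V, 3:V, 5:V, 7:V, 9:V, 13:T, 14:T, 15:V, 16:V, 17:V, 18:T, 19:T, 20:T, 21:T edges: (13,0,cv); (13,3,cv); (13,3,cvk); (13,9,cv); (14,0,cv); (14,2,cv); (14,7,cv); (18,0,cv); (18,15,cv); (18,17,cv); (19,5,cv); (19,15,cv); (19,16,cv); (20,7,cv); (20,16,cv); (20,17,cv); (21,15,cv); (21,16,cv); (21,17,cv)
step 2: rule r1; match: 0->13, 1->0, 2->3, 3->9; deleted nodes 13; deleted edges (13,0,cv); (13,3,cv); (13,3,cvk); (13,9,cv); added nodes 22, 23, 24, 25, 26, 27, 28; added edges (25,0,cv); (25,22,cv); (25,24,cv); (26,3,cv); (26,22,cv); (26,23,cv); (27,9,cv); (27,23,cv); (27,24,cv); (28,22,cv); (28,23,cv); (28,24,cv); result: nodes: 0:V, 2:V, 3:V, 5:V, 7:V, 9:V, 14:T, 15:V, 16:V, 17:V, 18:T, 19:T, 20:T, 21:T, 22:V, 23:V, 24:V, 25:T, 26:T, 27:T, 28:T edges: (14,0,cv); (14,2,cv); (14,7,cv); (18,0,cv); (18,15,cv); (18,17,cv); (19,5,cv); (19,15,cv); (19,16,cv); (20,7,cv); (20,16,cv); (20,17,cv); (21,15,cv); (21,16,cv); (21,17,cv); (25,0,cv); (25,22,cv); (25,24,cv); (26,3,cv); (26,22,cv); (26,23,cv); (27,9,cv); (27,23,cv); (27,24,cv); (28,22,cv); (28,23,cv); (28,24,cv)
final:
nodes: 0:V, 2:V, 3:V, 5:V, 7:V, 9:V, 14:T, 15:V, 16:V, 17:V, 18:T, 19:T, 20:T, 21:T, 22:V, 23:V, 24:V, 25:T, 26:T, 27:T, 28:T
edges: (14,0,cv); (14,2,cv); (14,7,cv); (18,0,cv); (18,15,cv); (18,17,cv); (19,5,cv); (19,15,cv); (19,16,cv); (20,7,cv); (20,16,cv); (20,17,cv); (21,15,cv); (21,16,cv); (21,17,cv); (25,0,cv); (25,22,cv); (25,24,cv); (26,3,cv); (26,22,cv); (26,23,cv); (27,9,cv); (27,23,cv); (27,24,cv); (28,22,cv); (28,23,cv); (28,24,cv)


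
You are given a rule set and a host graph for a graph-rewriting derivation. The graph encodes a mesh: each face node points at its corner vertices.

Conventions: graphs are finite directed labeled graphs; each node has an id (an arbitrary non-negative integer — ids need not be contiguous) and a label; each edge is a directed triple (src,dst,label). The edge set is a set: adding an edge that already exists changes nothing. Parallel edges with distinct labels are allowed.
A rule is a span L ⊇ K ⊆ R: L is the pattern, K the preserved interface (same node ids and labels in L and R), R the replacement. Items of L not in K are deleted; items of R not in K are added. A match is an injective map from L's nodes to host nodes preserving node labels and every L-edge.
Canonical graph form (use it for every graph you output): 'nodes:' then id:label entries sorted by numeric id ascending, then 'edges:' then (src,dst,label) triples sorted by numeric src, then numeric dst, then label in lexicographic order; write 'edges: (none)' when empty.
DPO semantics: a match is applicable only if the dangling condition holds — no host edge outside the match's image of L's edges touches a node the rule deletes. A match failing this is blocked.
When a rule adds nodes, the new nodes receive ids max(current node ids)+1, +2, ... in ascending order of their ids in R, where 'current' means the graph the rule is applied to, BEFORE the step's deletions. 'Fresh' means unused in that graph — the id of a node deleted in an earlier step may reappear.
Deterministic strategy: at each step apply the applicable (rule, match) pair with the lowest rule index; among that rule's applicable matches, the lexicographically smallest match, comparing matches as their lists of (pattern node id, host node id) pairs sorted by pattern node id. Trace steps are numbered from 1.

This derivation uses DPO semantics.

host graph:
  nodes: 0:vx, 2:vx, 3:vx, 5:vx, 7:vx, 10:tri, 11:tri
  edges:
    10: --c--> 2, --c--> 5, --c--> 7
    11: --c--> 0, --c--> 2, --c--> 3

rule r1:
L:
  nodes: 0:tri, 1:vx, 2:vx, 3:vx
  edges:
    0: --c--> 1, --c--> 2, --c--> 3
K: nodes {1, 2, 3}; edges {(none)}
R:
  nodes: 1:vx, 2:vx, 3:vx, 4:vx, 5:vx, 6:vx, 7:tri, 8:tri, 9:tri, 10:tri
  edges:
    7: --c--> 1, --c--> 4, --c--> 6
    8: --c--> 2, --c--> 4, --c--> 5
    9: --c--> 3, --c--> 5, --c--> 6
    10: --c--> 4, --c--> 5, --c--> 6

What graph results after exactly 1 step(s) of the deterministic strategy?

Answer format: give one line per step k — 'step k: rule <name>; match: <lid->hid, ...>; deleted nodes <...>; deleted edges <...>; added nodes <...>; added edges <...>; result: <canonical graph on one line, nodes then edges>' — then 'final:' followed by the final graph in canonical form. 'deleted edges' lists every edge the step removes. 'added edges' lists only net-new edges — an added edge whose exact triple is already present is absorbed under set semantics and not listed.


step 1: rule r1; match: 0->10, 1->2, 2->5, 3->7; deleted nodes 10; deleted edges (10,2,c); (10,5,c); (10,7,c); added nodes 12, 13, 14, 15, 16, 17, 18; added edges (15,2,c); (15,12,c); (15,14,c); (16,5,c); (16,12,c); (16,13,c); (17,7,c); (17,13,c); (17,14,c); (18,12,c); (18,13,c); (18,14,c); result: nodes: 0:vx, 2:vx, 3:vx, 5:vx, 7:vx, 11:tri, 12:vx, 13:vx, 14:vx, 15:tri, 16:tri, 17:tri, 18:tri edges: (11,0,c); (11,2,c); (11,3,c); (15,2,c); (15,12,c); (15,14,c); (16,5,c); (16,12,c); (16,13,c); (17,7,c); (17,13,c); (17,14,c); (18,12,c); (18,13,c); (18,14,c)
final:
nodes: 0:vx, 2:vx, 3:vx, 5:vx, 7:vx, 11:tri, 12:vx, 13:vx, 14:vx, 15:tri, 16:tri, 17:tri, 18:tri
edges: (11,0,c); (11,2,c); (11,3,c); (15,2,c); (15,12,c); (15,14,c); (16,5,c); (16,12,c); (16,13,c); (17,7,c); (17,13,c); (17,14,c); (18,12,c); (18,13,c); (18,14,c)


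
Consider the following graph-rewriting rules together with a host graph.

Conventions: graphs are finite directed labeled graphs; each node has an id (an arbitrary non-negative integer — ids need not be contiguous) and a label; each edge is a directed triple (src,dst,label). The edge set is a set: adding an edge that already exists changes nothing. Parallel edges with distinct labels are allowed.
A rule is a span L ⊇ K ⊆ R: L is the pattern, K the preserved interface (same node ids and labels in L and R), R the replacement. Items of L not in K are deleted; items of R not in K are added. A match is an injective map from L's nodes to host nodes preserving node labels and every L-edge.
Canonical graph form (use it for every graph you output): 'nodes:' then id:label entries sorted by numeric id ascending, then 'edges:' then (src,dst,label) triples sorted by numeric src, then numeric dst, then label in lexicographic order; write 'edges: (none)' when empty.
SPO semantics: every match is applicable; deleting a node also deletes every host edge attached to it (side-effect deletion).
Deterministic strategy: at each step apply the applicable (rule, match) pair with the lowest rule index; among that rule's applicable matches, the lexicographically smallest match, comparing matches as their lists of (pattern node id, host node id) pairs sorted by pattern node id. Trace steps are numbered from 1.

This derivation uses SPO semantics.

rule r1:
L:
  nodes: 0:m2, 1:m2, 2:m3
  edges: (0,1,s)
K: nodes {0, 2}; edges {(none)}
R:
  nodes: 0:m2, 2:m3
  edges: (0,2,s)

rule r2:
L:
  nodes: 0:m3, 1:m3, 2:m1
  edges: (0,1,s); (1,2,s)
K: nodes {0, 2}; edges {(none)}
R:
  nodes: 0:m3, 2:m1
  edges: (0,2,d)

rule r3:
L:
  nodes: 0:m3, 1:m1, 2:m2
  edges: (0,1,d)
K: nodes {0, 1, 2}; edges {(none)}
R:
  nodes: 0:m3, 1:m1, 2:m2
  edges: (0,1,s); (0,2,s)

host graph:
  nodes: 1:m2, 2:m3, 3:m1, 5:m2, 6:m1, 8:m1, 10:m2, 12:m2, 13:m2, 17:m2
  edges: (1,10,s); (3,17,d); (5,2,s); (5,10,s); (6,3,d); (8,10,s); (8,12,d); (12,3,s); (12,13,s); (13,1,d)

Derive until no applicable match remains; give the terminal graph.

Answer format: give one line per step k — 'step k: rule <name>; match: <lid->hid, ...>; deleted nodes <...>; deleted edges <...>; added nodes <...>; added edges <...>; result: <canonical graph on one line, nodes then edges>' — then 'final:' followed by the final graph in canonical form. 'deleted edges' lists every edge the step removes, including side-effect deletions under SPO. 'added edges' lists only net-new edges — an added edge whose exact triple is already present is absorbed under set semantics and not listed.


step 1: rule r1; match: 0->1, 1->10, 2->2; deleted nodes 10; deleted edges (1,10,s); (5,10,s); (8,10,s); added nodes (none); added edges (1,2,s); result: nodes: 1:m2, 2:m3, 3:m1, 5:m2, 6:m1, 8:m1, 12:m2, 13:m2, 17:m2 edges: (1,2,s); (3,17,d); (5,2,s); (6,3,d); (8,12,d); (12,3,s); (12,13,s); (13,1,d)
step 2: rule r1; match: 0->12, 1->13, 2->2; deleted nodes 13; deleted edges (12,13,s); (13,1,d); added nodes (none); added edges (12,2,s); result: nodes: 1:m2, 2:m3, 3:m1, 5:m2, 6:m1, 8:m1, 12:m2, 17:m2 edges: (1,2,s); (3,17,d); (5,2,s); (6,3,d); (8,12,d); (12,2,s); (12,3,s)
final:
nodes: 1:m2, 2:m3, 3:m1, 5:m2, 6:m1, 8:m1, 12:m2, 17:m2
edges: (1,2,s); (3,17,d); (5,2,s); (6,3,d); (8,12,d); (12,2,s); (12,3,s)


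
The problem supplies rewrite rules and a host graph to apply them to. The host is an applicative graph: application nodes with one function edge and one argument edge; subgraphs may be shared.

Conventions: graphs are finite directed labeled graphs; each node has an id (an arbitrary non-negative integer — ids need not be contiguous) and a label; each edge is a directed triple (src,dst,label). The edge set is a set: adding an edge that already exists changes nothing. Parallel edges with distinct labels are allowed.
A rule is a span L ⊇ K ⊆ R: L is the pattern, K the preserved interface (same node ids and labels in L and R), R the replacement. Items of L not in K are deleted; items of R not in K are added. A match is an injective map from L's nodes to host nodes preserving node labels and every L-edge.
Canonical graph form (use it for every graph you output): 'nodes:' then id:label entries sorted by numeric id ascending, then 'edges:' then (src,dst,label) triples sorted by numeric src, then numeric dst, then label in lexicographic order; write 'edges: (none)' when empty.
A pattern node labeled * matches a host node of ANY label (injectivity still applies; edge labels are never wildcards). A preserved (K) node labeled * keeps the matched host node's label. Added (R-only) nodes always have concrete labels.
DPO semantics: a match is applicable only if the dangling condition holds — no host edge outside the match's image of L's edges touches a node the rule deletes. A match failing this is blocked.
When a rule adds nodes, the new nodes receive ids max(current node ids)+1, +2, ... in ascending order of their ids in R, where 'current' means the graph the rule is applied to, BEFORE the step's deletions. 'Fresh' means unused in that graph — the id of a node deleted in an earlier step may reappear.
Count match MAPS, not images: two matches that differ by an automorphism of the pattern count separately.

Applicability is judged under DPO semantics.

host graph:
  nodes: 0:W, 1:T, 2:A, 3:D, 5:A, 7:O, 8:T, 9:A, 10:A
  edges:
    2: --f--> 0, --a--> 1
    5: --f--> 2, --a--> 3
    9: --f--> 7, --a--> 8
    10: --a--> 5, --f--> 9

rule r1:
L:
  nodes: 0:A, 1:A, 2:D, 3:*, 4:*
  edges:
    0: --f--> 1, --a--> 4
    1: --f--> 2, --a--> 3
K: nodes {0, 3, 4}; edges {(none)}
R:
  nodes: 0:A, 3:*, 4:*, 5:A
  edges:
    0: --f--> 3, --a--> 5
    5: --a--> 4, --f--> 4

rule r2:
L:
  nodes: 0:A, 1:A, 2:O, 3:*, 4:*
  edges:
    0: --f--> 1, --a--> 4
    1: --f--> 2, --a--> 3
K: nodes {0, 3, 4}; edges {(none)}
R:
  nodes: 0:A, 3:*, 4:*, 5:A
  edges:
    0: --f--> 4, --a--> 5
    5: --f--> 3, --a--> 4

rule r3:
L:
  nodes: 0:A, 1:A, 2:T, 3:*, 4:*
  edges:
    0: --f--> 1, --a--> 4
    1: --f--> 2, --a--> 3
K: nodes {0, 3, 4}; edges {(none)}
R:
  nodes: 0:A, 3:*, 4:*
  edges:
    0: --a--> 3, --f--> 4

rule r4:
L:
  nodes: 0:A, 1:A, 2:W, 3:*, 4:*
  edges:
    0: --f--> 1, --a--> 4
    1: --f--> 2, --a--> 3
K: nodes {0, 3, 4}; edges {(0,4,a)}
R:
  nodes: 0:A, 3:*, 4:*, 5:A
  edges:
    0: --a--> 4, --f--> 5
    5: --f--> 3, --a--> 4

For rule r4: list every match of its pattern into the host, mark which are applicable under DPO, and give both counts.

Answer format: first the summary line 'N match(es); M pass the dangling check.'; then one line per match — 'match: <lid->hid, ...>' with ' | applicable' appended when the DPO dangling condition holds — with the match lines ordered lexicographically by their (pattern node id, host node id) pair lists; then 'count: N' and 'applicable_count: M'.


1 match(es); 1 pass the dangling check.
match: 0->5, 1->2, 2->0, 3->1, 4->3 | applicable
count: 1
applicable_count: 1


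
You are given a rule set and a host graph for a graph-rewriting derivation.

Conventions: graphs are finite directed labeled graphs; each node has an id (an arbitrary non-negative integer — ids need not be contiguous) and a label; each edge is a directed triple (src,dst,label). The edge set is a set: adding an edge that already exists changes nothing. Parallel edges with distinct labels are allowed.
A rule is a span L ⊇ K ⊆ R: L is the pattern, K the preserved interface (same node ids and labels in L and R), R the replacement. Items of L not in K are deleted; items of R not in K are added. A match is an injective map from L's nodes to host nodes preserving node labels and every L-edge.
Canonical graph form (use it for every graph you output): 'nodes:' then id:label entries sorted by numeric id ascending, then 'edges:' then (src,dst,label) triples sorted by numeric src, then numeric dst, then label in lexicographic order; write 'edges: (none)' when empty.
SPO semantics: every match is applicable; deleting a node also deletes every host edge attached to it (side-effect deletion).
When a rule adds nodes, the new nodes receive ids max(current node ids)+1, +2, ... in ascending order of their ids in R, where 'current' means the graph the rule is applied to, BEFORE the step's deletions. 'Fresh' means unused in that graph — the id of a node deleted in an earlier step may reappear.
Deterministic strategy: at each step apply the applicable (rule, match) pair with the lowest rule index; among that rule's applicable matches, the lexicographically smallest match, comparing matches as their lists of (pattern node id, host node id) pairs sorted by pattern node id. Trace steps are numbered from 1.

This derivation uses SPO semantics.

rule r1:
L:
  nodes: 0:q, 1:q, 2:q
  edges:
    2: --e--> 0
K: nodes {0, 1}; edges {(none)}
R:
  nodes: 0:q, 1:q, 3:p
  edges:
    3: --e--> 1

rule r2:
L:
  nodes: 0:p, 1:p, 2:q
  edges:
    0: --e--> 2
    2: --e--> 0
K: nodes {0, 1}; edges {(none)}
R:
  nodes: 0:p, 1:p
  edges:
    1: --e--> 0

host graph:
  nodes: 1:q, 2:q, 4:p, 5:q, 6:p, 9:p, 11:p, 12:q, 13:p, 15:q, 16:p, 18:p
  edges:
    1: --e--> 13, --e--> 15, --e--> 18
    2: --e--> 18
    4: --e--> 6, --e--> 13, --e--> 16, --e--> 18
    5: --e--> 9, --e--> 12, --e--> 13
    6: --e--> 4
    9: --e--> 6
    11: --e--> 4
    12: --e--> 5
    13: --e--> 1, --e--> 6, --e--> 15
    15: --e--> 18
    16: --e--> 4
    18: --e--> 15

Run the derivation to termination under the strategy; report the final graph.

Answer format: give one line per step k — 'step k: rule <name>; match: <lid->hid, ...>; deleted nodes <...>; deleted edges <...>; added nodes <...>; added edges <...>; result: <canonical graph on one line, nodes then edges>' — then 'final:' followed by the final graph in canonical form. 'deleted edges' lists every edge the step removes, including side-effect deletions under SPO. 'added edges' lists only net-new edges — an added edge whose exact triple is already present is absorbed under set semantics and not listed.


step 1: rule r1; match: 0->5, 1->1, 2->12; deleted nodes 12; deleted edges (5,12,e); (12,5,e); added nodes 19; added edges (19,1,e); result: nodes: 1:q, 2:q, 4:p, 5:q, 6:p, 9:p, 11:p, 13:p, 15:q, 16:p, 18:p, 19:p edges: (1,13,e); (1,15,e); (1,18,e); (2,18,e); (4,6,e); (4,13,e); (4,16,e); (4,18,e); (5,9,e); (5,13,e); (6,4,e); (9,6,e); (11,4,e); (13,1,e); (13,6,e); (13,15,e); (15,18,e); (16,4,e); (18,15,e); (19,1,e)
step 2: rule r1; match: 0->15, 1->2, 2->1; deleted nodes 1; deleted edges (1,13,e); (1,15,e); (1,18,e); (13,1,e); (19,1,e); added nodes 20; added edges (20,2,e); result: nodes: 2:q, 4:p, 5:q, 6:p, 9:p, 11:p, 13:p, 15:q, 16:p, 18:p, 19:p, 20:p edges: (2,18,e); (4,6,e); (4,13,e); (4,16,e); (4,18,e); (5,9,e); (5,13,e); (6,4,e); (9,6,e); (11,4,e); (13,6,e); (13,15,e); (15,18,e); (16,4,e); (18,15,e); (20,2,e)
step 3: rule r2; match: 0->18, 1->4, 2->15; deleted nodes 15; deleted edges (13,15,e); (15,18,e); (18,15,e); added nodes (none); added edges (none); result: nodes: 2:q, 4:p, 5:q, 6:p, 9:p, 11:p, 13:p, 16:p, 18:p, 19:p, 20:p edges: (2,18,e); (4,6,e); (4,13,e); (4,16,e); (4,18,e); (5,9,e); (5,13,e); (6,4,e); (9,6,e); (11,4,e); (13,6,e); (16,4,e); (20,2,e)
final:
nodes: 2:q, 4:p, 5:q, 6:p, 9:p, 11:p, 13:p, 16:p, 18:p, 19:p, 20:p
edges: (2,18,e); (4,6,e); (4,13,e); (4,16,e); (4,18,e); (5,9,e); (5,13,e); (6,4,e); (9,6,e); (11,4,e); (13,6,e); (16,4,e); (20,2,e)


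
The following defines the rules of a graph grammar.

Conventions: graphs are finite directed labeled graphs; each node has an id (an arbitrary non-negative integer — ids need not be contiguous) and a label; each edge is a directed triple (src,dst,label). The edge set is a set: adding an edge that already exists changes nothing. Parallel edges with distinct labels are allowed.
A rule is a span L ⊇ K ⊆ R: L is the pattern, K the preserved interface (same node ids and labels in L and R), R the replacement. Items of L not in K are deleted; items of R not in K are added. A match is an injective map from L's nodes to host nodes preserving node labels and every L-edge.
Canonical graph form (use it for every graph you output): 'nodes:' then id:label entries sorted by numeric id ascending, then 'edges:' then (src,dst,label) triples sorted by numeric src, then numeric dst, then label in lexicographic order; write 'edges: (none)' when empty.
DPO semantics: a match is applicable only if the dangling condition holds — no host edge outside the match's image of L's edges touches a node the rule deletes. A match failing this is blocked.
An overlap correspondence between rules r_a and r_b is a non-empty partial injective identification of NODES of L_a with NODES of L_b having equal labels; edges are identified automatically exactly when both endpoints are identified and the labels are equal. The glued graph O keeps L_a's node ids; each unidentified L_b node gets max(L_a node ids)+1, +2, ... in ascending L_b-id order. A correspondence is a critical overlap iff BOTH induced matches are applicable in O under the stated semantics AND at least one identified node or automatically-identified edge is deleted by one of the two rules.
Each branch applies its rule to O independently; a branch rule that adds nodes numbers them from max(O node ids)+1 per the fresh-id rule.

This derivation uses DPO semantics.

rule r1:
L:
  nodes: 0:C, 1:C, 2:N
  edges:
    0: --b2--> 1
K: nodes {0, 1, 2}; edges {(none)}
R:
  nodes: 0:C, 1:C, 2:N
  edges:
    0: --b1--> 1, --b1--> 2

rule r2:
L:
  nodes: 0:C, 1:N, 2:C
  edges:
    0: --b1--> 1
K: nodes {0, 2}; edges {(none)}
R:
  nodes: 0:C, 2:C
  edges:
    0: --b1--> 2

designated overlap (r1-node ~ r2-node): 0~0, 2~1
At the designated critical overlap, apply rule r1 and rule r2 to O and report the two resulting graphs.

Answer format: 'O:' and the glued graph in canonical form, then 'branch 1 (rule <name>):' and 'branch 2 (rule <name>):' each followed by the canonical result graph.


O:
nodes: 0:C, 1:C, 2:N, 3:C
edges: (0,1,b2); (0,2,b1)
branch 1 (rule r1):
nodes: 0:C, 1:C, 2:N, 3:C
edges: (0,1,b1); (0,2,b1)
branch 2 (rule r2):
nodes: 0:C, 1:C, 3:C
edges: (0,1,b2); (0,3,b1)


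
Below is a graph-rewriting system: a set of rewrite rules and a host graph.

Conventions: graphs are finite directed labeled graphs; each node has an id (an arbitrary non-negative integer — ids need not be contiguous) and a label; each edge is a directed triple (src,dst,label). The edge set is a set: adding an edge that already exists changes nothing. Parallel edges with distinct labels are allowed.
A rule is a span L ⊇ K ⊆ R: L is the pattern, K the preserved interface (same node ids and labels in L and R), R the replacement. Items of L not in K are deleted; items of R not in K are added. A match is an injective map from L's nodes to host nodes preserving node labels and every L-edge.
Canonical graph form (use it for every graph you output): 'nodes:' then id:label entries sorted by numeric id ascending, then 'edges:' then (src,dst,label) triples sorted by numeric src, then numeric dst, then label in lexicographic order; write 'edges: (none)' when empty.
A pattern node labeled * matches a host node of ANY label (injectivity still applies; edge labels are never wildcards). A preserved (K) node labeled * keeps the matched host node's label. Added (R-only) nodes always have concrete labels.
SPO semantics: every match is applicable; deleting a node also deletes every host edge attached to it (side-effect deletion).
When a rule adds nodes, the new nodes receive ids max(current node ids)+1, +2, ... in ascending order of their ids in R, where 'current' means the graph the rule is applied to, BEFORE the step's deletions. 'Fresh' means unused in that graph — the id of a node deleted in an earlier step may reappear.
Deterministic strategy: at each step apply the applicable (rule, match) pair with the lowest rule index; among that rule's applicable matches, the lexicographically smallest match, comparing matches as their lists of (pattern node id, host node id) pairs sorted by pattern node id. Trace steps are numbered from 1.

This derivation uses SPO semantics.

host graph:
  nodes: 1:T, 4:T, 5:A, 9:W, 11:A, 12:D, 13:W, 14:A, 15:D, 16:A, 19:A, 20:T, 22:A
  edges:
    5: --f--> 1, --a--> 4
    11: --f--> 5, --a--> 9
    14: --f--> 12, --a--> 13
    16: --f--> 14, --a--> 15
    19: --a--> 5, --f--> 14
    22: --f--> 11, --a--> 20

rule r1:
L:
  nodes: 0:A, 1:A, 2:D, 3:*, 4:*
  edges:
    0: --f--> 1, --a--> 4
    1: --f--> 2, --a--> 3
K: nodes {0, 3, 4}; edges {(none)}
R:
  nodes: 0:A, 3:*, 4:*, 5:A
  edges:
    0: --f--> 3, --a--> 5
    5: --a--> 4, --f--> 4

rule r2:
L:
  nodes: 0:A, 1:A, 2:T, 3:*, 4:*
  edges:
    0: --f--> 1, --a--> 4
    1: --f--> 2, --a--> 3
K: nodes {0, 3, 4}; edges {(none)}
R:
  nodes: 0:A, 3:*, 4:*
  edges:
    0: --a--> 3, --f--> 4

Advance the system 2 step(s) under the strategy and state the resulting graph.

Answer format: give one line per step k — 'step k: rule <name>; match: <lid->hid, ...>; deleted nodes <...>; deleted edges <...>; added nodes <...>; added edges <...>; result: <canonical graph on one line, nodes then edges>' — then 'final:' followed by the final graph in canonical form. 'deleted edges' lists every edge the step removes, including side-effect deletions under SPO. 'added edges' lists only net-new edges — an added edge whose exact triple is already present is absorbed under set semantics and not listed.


step 1: rule r1; match: 0->16, 1->14, 2->12, 3->13, 4->15; deleted nodes 12, 14; deleted edges (14,12,f); (14,13,a); (16,14,f); (16,15,a); (19,14,f); added nodes 23; added edges (16,13,f); (16,23,a); (23,15,a); (23,15,f); result: nodes: 1:T, 4:T, 5:A, 9:W, 11:A, 13:W, 15:D, 16:A, 19:A, 20:T, 22:A, 23:A edges: (5,1,f); (5,4,a); (11,5,f); (11,9,a); (16,13,f); (16,23,a); (19,5,a); (22,11,f); (22,20,a); (23,15,a); (23,15,f)
step 2: rule r2; match: 0->11, 1->5, 2->1, 3->4, 4->9; deleted nodes 1, 5; deleted edges (5,1,f); (5,4,a); (11,5,f); (11,9,a); (19,5,a); added nodes (none); added edges (11,4,a); (11,9,f); result: nodes: 4:T, 9:W, 11:A, 13:W, 15:D, 16:A, 19:A, 20:T, 22:A, 23:A edges: (11,4,a); (11,9,f); (16,13,f); (16,23,a); (22,11,f); (22,20,a); (23,15,a); (23,15,f)
final:
nodes: 4:T, 9:W, 11:A, 13:W, 15:D, 16:A, 19:A, 20:T, 22:A, 23:A
edges: (11,4,a); (11,9,f); (16,13,f); (16,23,a); (22,11,f); (22,20,a); (23,15,a); (23,15,f)


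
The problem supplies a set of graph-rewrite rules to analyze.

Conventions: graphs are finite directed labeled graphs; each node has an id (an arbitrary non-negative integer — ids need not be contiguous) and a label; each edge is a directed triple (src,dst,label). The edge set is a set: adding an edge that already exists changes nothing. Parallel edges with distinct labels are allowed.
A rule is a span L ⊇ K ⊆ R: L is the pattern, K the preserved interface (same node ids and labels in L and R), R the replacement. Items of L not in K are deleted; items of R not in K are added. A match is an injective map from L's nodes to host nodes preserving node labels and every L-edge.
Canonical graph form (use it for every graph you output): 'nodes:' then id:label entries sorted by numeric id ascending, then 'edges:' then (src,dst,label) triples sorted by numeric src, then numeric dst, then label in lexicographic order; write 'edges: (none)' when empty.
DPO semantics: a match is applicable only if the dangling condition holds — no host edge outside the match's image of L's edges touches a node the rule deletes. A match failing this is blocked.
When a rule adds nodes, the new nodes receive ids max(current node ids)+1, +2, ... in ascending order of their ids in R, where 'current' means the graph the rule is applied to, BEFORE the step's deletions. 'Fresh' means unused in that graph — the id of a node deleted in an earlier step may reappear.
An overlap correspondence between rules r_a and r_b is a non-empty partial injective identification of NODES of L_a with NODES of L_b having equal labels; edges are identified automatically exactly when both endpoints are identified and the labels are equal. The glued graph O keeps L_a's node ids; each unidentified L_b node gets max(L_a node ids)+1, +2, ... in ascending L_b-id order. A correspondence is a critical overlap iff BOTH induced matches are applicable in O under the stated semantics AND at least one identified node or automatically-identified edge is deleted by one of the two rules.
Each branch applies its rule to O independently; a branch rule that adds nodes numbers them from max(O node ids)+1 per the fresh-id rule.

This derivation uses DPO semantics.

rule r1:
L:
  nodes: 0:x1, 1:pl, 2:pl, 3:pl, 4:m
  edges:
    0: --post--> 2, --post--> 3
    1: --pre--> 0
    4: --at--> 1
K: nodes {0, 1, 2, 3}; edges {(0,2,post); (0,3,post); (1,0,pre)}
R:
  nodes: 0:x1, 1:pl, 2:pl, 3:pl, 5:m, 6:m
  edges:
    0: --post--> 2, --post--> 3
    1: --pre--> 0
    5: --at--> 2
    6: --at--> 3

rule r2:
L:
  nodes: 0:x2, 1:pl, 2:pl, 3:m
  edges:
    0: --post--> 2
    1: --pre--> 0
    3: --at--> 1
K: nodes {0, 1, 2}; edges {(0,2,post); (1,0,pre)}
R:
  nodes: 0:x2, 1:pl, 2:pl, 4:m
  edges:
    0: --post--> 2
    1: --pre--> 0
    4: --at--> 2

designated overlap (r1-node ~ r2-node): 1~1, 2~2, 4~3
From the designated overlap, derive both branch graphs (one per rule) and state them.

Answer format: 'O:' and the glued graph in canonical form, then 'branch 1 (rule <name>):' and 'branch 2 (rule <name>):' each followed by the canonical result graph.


O:
nodes: 0:x1, 1:pl, 2:pl, 3:pl, 4:m, 5:x2
edges: (0,2,post); (0,3,post); (1,0,pre); (1,5,pre); (4,1,at); (5,2,post)
branch 1 (rule r1):
nodes: 0:x1, 1:pl, 2:pl, 3:pl, 5:x2, 6:m, 7:m
edges: (0,2,post); (0,3,post); (1,0,pre); (1,5,pre); (5,2,post); (6,2,at); (7,3,at)
branch 2 (rule r2):
nodes: 0:x1, 1:pl, 2:pl, 3:pl, 5:x2, 6:m
edges: (0,2,post); (0,3,post); (1,0,pre); (1,5,pre); (5,2,post); (6,2,at)


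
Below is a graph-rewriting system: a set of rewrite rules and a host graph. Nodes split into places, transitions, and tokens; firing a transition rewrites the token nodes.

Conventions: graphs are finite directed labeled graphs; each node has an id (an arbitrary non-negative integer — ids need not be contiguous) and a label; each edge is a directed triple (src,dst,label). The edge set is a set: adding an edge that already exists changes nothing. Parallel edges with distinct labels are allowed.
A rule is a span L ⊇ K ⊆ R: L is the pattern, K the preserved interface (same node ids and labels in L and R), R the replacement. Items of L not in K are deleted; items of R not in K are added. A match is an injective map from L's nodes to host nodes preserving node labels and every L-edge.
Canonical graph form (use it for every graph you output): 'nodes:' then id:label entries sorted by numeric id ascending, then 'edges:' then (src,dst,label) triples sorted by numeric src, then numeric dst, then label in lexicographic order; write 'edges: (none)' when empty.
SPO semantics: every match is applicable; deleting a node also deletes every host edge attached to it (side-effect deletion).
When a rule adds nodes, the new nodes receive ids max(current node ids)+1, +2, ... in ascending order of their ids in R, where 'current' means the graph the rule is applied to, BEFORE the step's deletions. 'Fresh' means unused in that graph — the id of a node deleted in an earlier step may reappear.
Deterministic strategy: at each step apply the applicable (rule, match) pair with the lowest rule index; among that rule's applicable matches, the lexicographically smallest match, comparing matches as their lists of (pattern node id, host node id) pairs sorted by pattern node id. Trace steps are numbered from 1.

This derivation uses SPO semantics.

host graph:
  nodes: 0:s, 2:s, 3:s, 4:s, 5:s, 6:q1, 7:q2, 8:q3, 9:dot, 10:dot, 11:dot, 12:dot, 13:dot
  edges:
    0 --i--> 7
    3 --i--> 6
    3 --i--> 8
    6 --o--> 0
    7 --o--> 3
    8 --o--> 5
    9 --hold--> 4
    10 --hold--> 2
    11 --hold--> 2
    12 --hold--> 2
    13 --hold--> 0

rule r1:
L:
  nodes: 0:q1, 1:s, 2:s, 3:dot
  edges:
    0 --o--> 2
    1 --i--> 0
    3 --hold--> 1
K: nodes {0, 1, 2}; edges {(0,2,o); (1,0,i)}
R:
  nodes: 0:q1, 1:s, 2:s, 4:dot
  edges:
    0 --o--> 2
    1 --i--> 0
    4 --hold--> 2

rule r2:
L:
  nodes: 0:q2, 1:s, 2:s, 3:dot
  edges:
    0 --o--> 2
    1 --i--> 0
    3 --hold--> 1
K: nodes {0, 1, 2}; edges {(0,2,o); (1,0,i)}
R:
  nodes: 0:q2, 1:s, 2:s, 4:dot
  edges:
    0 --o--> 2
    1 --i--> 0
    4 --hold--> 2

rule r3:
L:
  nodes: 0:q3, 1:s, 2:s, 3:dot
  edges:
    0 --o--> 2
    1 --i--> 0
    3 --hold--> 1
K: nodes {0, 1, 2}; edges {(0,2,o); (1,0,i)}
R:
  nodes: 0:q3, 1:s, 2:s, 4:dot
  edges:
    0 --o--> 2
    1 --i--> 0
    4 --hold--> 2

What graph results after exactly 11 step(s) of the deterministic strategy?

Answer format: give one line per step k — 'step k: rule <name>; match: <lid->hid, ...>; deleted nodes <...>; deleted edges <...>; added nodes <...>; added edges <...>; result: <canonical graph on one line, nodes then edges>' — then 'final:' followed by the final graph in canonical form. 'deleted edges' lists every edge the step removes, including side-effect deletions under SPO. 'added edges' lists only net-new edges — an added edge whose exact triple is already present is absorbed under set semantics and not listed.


step 1: rule r2; match: 0->7, 1->0, 2->3, 3->13; deleted nodes 13; deleted edges (13,0,hold); added nodes 14; added edges (14,3,hold); result: nodes: 0:s, 2:s, 3:s, 4:s, 5:s, 6:q1, 7:q2, 8:q3, 9:dot, 10:dot, 11:dot, 12:dot, 14:dot edges: (0,7,i); (3,6,i); (3,8,i); (6,0,o); (7,3,o); (8,5,o); (9,4,hold); (10,2,hold); (11,2,hold); (12,2,hold); (14,3,hold)
step 2: rule r1; match: 0->6, 1->3, 2->0, 3->14; deleted nodes 14; deleted edges (14,3,hold); added nodes 15; added edges (15,0,hold); result: nodes: 0:s, 2:s, 3:s, 4:s, 5:s, 6:q1, 7:q2, 8:q3, 9:dot, 10:dot, 11:dot, 12:dot, 15:dot edges: (0,7,i); (3,6,i); (3,8,i); (6,0,o); (7,3,o); (8,5,o); (9,4,hold); (10,2,hold); (11,2,hold); (12,2,hold); (15,0,hold)
step 3: rule r2; match: 0->7, 1->0, 2->3, 3->15; deleted nodes 15; deleted edges (15,0,hold); added nodes 16; added edges (16,3,hold); result: nodes: 0:s, 2:s, 3:s, 4:s, 5:s, 6:q1, 7:q2, 8:q3, 9:dot, 10:dot, 11:dot, 12:dot, 16:dot edges: (0,7,i); (3,6,i); (3,8,i); (6,0,o); (7,3,o); (8,5,o); (9,4,hold); (10,2,hold); (11,2,hold); (12,2,hold); (16,3,hold)
step 4: rule r1; match: 0->6, 1->3, 2->0, 3->16; deleted nodes 16; deleted edges (16,3,hold); added nodes 17; added edges (17,0,hold); result: nodes: 0:s, 2:s, 3:s, 4:s, 5:s, 6:q1, 7:q2, 8:q3, 9:dot, 10:dot, 11:dot, 12:dot, 17:dot edges: (0,7,i); (3,6,i); (3,8,i); (6,0,o); (7,3,o); (8,5,o); (9,4,hold); (10,2,hold); (11,2,hold); (12,2,hold); (17,0,hold)
step 5: rule r2; match: 0->7, 1->0, 2->3, 3->17; deleted nodes 17; deleted edges (17,0,hold); added nodes 18; added edges (18,3,hold); result: nodes: 0:s, 2:s, 3:s, 4:s, 5:s, 6:q1, 7:q2, 8:q3, 9:dot, 10:dot, 11:dot, 12:dot, 18:dot edges: (0,7,i); (3,6,i); (3,8,i); (6,0,o); (7,3,o); (8,5,o); (9,4,hold); (10,2,hold); (11,2,hold); (12,2,hold); (18,3,hold)
step 6: rule r1; match: 0->6, 1->3, 2->0, 3->18; deleted nodes 18; deleted edges (18,3,hold); added nodes 19; added edges (19,0,hold); result: nodes: 0:s, 2:s, 3:s, 4:s, 5:s, 6:q1, 7:q2, 8:q3, 9:dot, 10:dot, 11:dot, 12:dot, 19:dot edges: (0,7,i); (3,6,i); (3,8,i); (6,0,o); (7,3,o); (8,5,o); (9,4,hold); (10,2,hold); (11,2,hold); (12,2,hold); (19,0,hold)
step 7: rule r2; match: 0->7, 1->0, 2->3, 3->19; deleted nodes 19; deleted edges (19,0,hold); added nodes 20; added edges (20,3,hold); result: nodes: 0:s, 2:s, 3:s, 4:s, 5:s, 6:q1, 7:q2, 8:q3, 9:dot, 10:dot, 11:dot, 12:dot, 20:dot edges: (0,7,i); (3,6,i); (3,8,i); (6,0,o); (7,3,o); (8,5,o); (9,4,hold); (10,2,hold); (11,2,hold); (12,2,hold); (20,3,hold)
step 8: rule r1; match: 0->6, 1->3, 2->0, 3->20; deleted nodes 20; deleted edges (20,3,hold); added nodes 21; added edges (21,0,hold); result: nodes: 0:s, 2:s, 3:s, 4:s, 5:s, 6:q1, 7:q2, 8:q3, 9:dot, 10:dot, 11:dot, 12:dot, 21:dot edges: (0,7,i); (3,6,i); (3,8,i); (6,0,o); (7,3,o); (8,5,o); (9,4,hold); (10,2,hold); (11,2,hold); (12,2,hold); (21,0,hold)
step 9: rule r2; match: 0->7, 1->0, 2->3, 3->21; deleted nodes 21; deleted edges (21,0,hold); added nodes 22; added edges (22,3,hold); result: nodes: 0:s, 2:s, 3:s, 4:s, 5:s, 6:q1, 7:q2, 8:q3, 9:dot, 10:dot, 11:dot, 12:dot, 22:dot edges: (0,7,i); (3,6,i); (3,8,i); (6,0,o); (7,3,o); (8,5,o); (9,4,hold); (10,2,hold); (11,2,hold); (12,2,hold); (22,3,hold)
step 10: rule r1; match: 0->6, 1->3, 2->0, 3->22; deleted nodes 22; deleted edges (22,3,hold); added nodes 23; added edges (23,0,hold); result: nodes: 0:s, 2:s, 3:s, 4:s, 5:s, 6:q1, 7:q2, 8:q3, 9:dot, 10:dot, 11:dot, 12:dot, 23:dot edges: (0,7,i); (3,6,i); (3,8,i); (6,0,o); (7,3,o); (8,5,o); (9,4,hold); (10,2,hold); (11,2,hold); (12,2,hold); (23,0,hold)
step 11: rule r2; match: 0->7, 1->0, 2->3, 3->23; deleted nodes 23; deleted edges (23,0,hold); added nodes 24; added edges (24,3,hold); result: nodes: 0:s, 2:s, 3:s, 4:s, 5:s, 6:q1, 7:q2, 8:q3, 9:dot, 10:dot, 11:dot, 12:dot, 24:dot edges: (0,7,i); (3,6,i); (3,8,i); (6,0,o); (7,3,o); (8,5,o); (9,4,hold); (10,2,hold); (11,2,hold); (12,2,hold); (24,3,hold)
final:
nodes: 0:s, 2:s, 3:s, 4:s, 5:s, 6:q1, 7:q2, 8:q3, 9:dot, 10:dot, 11:dot, 12:dot, 24:dot
edges: (0,7,i); (3,6,i); (3,8,i); (6,0,o); (7,3,o); (8,5,o); (9,4,hold); (10,2,hold); (11,2,hold); (12,2,hold); (24,3,hold)
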